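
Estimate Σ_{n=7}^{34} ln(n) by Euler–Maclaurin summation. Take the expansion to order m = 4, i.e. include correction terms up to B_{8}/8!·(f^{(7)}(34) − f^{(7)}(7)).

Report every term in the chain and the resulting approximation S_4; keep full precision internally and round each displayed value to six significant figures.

Integral: ∫_7^34 ln(x) dx = 79.2749.
Boundary: ½(f(7) + f(34)) = ½(1.94591 + 3.52636) = 2.73614.
So far: 82.0110.
Correction k=1: B_{2}/2! · (f^{(1)}(34) − f^{(1)}(7)) = 1/12 · (0.0294118 − 0.142857) = -0.00945378.
Running total after k=1: 82.0016.
Correction k=2: B_{4}/4! · (f^{(3)}(34) − f^{(3)}(7)) = −1/720 · (5.08854e-05 − 0.00583090) = 8.02780e-06.
Running total after k=2: 82.0016.
Correction k=3: B_{6}/6! · (f^{(5)}(34) − f^{(5)}(7)) = 1/30240 · (5.28222e-07 − 0.00142798) = -4.72040e-08.
Running total after k=3: 82.0016.
Correction k=4: B_{8}/8! · (f^{(7)}(34) − f^{(7)}(7)) = −1/1209600 · (1.37082e-08 − 0.000874271) = 7.22766e-10.

S_4 ≈ 82.0016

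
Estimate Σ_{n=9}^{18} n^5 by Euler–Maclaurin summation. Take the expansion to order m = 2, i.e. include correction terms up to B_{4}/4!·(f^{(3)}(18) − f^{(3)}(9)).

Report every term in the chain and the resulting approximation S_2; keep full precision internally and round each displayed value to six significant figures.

∫_9^18 x^5 dx evaluates to 5.58013e+06.
Endpoint term: (f(9) + f(18))/2 = (59049.0 + 1.88957e+06)/2 = 974308.
Running total after boundary: 6.55444e+06.
k=1: B_{2}/(2)! × [f^{(1)}(18) − f^{(1)}(9)] = 1/12 × (524880 − 32805.0) = 41006.2.
After k=1: 6.59545e+06.
k=2: B_{4}/(4)! × [f^{(3)}(18) − f^{(3)}(9)] = −1/720 × (19440.0 − 4860.00) = -20.2500.

S_2 ≈ 6.59542e+06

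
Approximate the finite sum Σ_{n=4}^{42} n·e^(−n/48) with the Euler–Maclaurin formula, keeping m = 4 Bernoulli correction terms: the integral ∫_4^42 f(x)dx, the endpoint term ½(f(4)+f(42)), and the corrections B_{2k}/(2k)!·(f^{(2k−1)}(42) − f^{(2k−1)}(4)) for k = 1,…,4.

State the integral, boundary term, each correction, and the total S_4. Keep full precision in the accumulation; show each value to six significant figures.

S_4 ≈ 506.115

∫_4^42 x·e^(−x/48) dx evaluates to 495.587.
½[f(4) + f(42)] = ½[3.68018 + 17.5082] = 10.5942.
Integral + boundary = 506.181.
k=1: B_{2}/(2)! × [f^{(1)}(42) − f^{(1)}(4)] = 1/12 × (0.0521078 − 0.843374) = -0.0659389.
After k=1: 506.115.
k=2: B_{4}/(4)! × [f^{(3)}(42) − f^{(3)}(4)] = −1/720 × (0.000384476 − 0.00116470) = 1.08364e-06.
After k=2: 506.115.
k=3: B_{6}/(6)! × [f^{(5)}(42) − f^{(5)}(4)] = 1/30240 × (3.23930e-07 − 8.52147e-07) = -1.74675e-11.
After k=3: 506.115.
k=4: B_{8}/(8)! × [f^{(7)}(42) − f^{(7)}(4)] = −1/1209600 × (2.08762e-10 − 5.20305e-10) = 2.57559e-16.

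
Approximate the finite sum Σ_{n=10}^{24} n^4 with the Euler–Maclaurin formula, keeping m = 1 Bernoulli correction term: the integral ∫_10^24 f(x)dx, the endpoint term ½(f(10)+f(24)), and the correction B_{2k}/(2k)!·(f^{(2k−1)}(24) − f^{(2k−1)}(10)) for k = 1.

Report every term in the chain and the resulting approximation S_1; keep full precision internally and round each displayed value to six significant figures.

S_1 ≈ 1.74769e+06

Integral: ∫_10^24 x^4 dx = 1.57252e+06.
Endpoint term: (f(10) + f(24))/2 = (10000.0 + 331776)/2 = 170888.
Running total after boundary: 1.74341e+06.
Correction k=1: B_{2}/2! · (f^{(1)}(24) − f^{(1)}(10)) = 1/12 · (55296.0 − 4000.00) = 4274.67.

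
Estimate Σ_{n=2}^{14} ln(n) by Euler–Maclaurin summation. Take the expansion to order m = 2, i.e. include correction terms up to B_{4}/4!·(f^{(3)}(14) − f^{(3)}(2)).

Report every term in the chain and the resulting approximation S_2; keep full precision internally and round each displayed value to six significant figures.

S_2 ≈ 25.1912

The integral term ∫_2^14 ln(x) dx = 23.5605.
Endpoint term: (f(2) + f(14))/2 = (0.693147 + 2.63906)/2 = 1.66610.
Integral + boundary = 25.2266.
Correction k=1: B_{2}/2! · (f^{(1)}(14) − f^{(1)}(2)) = 1/12 · (0.0714286 − 0.500000) = -0.0357143.
After k=1: 25.1909.
Correction k=2: B_{4}/4! · (f^{(3)}(14) − f^{(3)}(2)) = −1/720 · (0.000728863 − 0.250000) = 0.000346210.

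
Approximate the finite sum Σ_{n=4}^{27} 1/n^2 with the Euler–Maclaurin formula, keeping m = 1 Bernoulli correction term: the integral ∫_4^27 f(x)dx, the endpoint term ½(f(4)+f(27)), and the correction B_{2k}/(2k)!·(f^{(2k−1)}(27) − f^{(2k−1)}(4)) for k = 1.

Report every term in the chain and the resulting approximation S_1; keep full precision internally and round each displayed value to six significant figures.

S_1 ≈ 0.247495

∫_4^27 1/x^2 dx evaluates to 0.212963.
Endpoint term: (f(4) + f(27))/2 = (0.0625000 + 0.00137174)/2 = 0.0319359.
Running total after boundary: 0.244899.
Correction k=1: B_{2}/2! · (f^{(1)}(27) − f^{(1)}(4)) = 1/12 · (-0.000101611 − (-0.0312500)) = 0.00259570.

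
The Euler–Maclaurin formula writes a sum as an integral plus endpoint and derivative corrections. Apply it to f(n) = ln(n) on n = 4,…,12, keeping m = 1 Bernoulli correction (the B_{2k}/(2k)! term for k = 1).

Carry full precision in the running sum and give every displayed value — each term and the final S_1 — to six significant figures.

The integral term ∫_4^12 ln(x) dx = 16.2737.
Endpoint term: (f(4) + f(12))/2 = (1.38629 + 2.48491)/2 = 1.93560.
Integral + boundary = 18.2093.
Correction k=1: B_{2}/2! · (f^{(1)}(12) − f^{(1)}(4)) = 1/12 · (0.0833333 − 0.250000) = -0.0138889.

S_1 ≈ 18.1954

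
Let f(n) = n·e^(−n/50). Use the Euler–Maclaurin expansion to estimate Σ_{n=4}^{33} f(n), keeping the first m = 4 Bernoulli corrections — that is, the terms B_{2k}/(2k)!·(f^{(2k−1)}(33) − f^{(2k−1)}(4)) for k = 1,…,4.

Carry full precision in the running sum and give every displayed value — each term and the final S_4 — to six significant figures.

S_4 ≈ 357.799

∫_4^33 x·e^(−x/50) dx evaluates to 347.481.
Endpoint term: (f(4) + f(33))/2 = (3.69247 + 17.0561)/2 = 10.3743.
Integral + boundary = 357.855.
k=1: B_{2}/(2)! × [f^{(1)}(33) − f^{(1)}(4)] = 1/12 × (0.175729 − 0.849267) = -0.0561281.
Running total after k=1: 357.799.
k=2: B_{4}/(4)! × [f^{(3)}(33) − f^{(3)}(4)] = −1/720 × (0.000483773 − 0.00107820) = 8.25593e-07.
Running total after k=2: 357.799.
k=3: B_{6}/(6)! × [f^{(5)}(33) − f^{(5)}(4)] = 1/30240 × (3.58902e-07 − 7.26677e-07) = -1.21619e-11.
Running total after k=3: 357.799.
k=4: B_{8}/(8)! × [f^{(7)}(33) − f^{(7)}(4)] = −1/1209600 × (2.09718e-10 − 4.08830e-10) = 1.64610e-16.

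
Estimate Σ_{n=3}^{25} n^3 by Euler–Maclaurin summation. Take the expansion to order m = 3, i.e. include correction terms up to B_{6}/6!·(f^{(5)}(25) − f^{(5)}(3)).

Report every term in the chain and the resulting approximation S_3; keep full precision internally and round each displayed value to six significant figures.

S_3 ≈ 105616

Integral: ∫_3^25 x^3 dx = 97636.0.
½[f(3) + f(25)] = ½[27.0000 + 15625.0] = 7826.00.
Running total after boundary: 105462.
Correction k=1: B_{2}/2! · (f^{(1)}(25) − f^{(1)}(3)) = 1/12 · (1875.00 − 27.0000) = 154.000.
Partial sum through k=1: 105616.
Correction k=2: B_{4}/4! · (f^{(3)}(25) − f^{(3)}(3)) = −1/720 · (6.00000 − 6.00000) = 0.00000.
Partial sum through k=2: 105616.
Correction k=3: B_{6}/6! · (f^{(5)}(25) − f^{(5)}(3)) = 1/30240 · (0.00000 − 0.00000) = 0.00000.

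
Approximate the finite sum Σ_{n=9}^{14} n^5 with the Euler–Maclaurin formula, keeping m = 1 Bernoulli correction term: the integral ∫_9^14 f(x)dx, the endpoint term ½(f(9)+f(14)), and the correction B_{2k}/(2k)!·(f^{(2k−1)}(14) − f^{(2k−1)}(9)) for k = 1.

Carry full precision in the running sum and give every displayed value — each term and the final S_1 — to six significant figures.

∫_9^14 x^5 dx evaluates to 1.16635e+06.
Boundary: ½(f(9) + f(14)) = ½(59049.0 + 537824) = 298436.
Running total after boundary: 1.46479e+06.
k=1: B_{2}/(2)! × [f^{(1)}(14) − f^{(1)}(9)] = 1/12 × (192080 − 32805.0) = 13272.9.

S_1 ≈ 1.47806e+06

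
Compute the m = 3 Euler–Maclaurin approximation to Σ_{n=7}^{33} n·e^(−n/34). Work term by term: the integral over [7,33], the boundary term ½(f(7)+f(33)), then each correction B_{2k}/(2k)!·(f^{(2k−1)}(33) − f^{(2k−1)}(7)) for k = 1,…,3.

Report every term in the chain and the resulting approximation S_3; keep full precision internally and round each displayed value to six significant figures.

S_3 ≈ 280.620

∫_7^33 x·e^(−x/34) dx evaluates to 271.573.
½[f(7) + f(33)] = ½[5.69750 + 12.5024] = 9.09994.
Running total after boundary: 280.673.
Order-1 term: 1/12 · (0.0111429 − 0.646355) = -0.0529344.
Running total after k=1: 280.620.
Order-2 term: −1/720 · (0.000665107 − 0.00196731) = 1.80862e-06.
Running total after k=2: 280.620.
Order-3 term: 1/30240 · (1.14236e-06 − 2.91998e-06) = -5.87835e-11.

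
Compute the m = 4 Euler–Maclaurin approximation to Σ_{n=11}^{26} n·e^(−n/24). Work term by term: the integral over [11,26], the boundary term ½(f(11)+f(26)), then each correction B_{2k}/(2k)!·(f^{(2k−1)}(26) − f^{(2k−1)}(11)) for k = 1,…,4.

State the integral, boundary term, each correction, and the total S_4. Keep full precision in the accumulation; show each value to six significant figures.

S_4 ≈ 132.851

Integral: ∫_11^26 x·e^(−x/24) dx = 125.004.
Endpoint term: (f(11) + f(26))/2 = (6.95570 + 8.80010)/2 = 7.87790.
Running total after boundary: 132.882.
Correction k=1: B_{2}/2! · (f^{(1)}(26) − f^{(1)}(11)) = 1/12 · (-0.0282055 − 0.342516) = -0.0308934.
After k=1: 132.851.
Correction k=2: B_{4}/4! · (f^{(3)}(26) − f^{(3)}(11)) = −1/720 · (0.00112626 − 0.00279026) = 2.31111e-06.
After k=2: 132.851.
Correction k=3: B_{6}/6! · (f^{(5)}(26) − f^{(5)}(11)) = 1/30240 · (3.99564e-06 − 8.65603e-06) = -1.54113e-10.
After k=3: 132.851.
Correction k=4: B_{8}/8! · (f^{(7)}(26) − f^{(7)}(11)) = −1/1209600 · (1.04791e-08 − 2.16456e-08) = 9.23155e-15.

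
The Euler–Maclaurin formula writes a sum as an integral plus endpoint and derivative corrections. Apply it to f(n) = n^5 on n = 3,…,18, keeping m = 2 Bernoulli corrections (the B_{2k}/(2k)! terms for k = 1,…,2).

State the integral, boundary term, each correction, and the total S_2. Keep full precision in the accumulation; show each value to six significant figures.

S_2 ≈ 6.65717e+06

Integral: ∫_3^18 x^5 dx = 5.66858e+06.
Endpoint term: (f(3) + f(18))/2 = (243.000 + 1.88957e+06)/2 = 944906.
Running total after boundary: 6.61349e+06.
Order-1 term: 1/12 · (524880 − 405.000) = 43706.2.
Partial sum through k=1: 6.65719e+06.
Order-2 term: −1/720 · (19440.0 − 540.000) = -26.2500.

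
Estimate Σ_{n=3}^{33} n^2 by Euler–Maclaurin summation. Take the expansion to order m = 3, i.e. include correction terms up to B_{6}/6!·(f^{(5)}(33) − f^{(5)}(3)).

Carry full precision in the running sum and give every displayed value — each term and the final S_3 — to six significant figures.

S_3 ≈ 12524.0

∫_3^33 x^2 dx evaluates to 11970.0.
Endpoint term: (f(3) + f(33))/2 = (9.00000 + 1089.00)/2 = 549.000.
Integral + boundary = 12519.0.
Order-1 term: 1/12 · (66.0000 − 6.00000) = 5.00000.
Running total after k=1: 12524.0.
Order-2 term: −1/720 · (0.00000 − 0.00000) = 0.00000.
Running total after k=2: 12524.0.
Order-3 term: 1/30240 · (0.00000 − 0.00000) = 0.00000.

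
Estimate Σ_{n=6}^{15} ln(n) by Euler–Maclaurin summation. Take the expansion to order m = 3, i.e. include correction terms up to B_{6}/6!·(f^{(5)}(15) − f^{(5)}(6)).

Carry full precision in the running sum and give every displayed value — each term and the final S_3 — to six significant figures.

S_3 ≈ 23.1118

∫_6^15 ln(x) dx evaluates to 20.8702.
Endpoint term: (f(6) + f(15))/2 = (1.79176 + 2.70805)/2 = 2.24990.
Integral + boundary = 23.1201.
k=1: B_{2}/(2)! × [f^{(1)}(15) − f^{(1)}(6)] = 1/12 × (0.0666667 − 0.166667) = -0.00833333.
After k=1: 23.1118.
k=2: B_{4}/(4)! × [f^{(3)}(15) − f^{(3)}(6)] = −1/720 × (0.000592593 − 0.00925926) = 1.20370e-05.
After k=2: 23.1118.
k=3: B_{6}/(6)! × [f^{(5)}(15) − f^{(5)}(6)] = 1/30240 × (3.16049e-05 − 0.00308642) = -1.01019e-07.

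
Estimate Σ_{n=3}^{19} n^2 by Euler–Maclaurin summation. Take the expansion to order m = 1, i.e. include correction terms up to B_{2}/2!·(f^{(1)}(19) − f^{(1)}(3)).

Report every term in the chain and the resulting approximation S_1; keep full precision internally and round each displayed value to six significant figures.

S_1 ≈ 2465.00

Integral: ∫_3^19 x^2 dx = 2277.33.
½[f(3) + f(19)] = ½[9.00000 + 361.000] = 185.000.
So far: 2462.33.
Order-1 term: 1/12 · (38.0000 − 6.00000) = 2.66667.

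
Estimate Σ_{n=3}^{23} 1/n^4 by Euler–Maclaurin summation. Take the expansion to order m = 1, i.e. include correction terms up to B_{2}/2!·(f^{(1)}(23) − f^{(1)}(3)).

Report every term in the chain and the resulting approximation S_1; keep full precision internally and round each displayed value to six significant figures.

S_1 ≈ 0.0198646

∫_3^23 1/x^4 dx evaluates to 0.0123183.
Endpoint term: (f(3) + f(23))/2 = (0.0123457 + 3.57346e-06)/2 = 0.00617463.
Integral + boundary = 0.0184929.
Order-1 term: 1/12 · (-6.21471e-07 − (-0.0164609)) = 0.00137169.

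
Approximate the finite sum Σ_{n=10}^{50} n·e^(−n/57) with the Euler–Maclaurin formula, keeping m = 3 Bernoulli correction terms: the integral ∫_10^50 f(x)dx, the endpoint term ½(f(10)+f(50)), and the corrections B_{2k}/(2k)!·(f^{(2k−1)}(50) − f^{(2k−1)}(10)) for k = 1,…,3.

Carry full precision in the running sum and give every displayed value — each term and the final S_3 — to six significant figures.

S_3 ≈ 682.149

The integral term ∫_10^50 x·e^(−x/57) dx = 667.609.
Boundary: ½(f(10) + f(50)) = ½(8.39089 + 20.7974) = 14.5942.
So far: 682.203.
Correction k=1: B_{2}/2! · (f^{(1)}(50) − f^{(1)}(10)) = 1/12 · (0.0510814 − 0.691880) = -0.0533999.
Running total after k=1: 682.149.
Correction k=2: B_{4}/4! · (f^{(3)}(50) − f^{(3)}(10)) = −1/720 · (0.000271770 − 0.000729473) = 6.35699e-07.
Running total after k=2: 682.149.
Correction k=3: B_{6}/6! · (f^{(5)}(50) − f^{(5)}(10)) = 1/30240 · (1.62455e-07 − 3.83501e-07) = -7.30971e-12.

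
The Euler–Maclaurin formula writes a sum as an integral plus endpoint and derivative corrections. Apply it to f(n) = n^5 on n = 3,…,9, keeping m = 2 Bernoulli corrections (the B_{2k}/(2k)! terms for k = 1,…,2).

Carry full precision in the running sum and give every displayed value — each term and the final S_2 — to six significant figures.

S_2 ≈ 120792

∫_3^9 x^5 dx evaluates to 88452.0.
Endpoint term: (f(3) + f(9))/2 = (243.000 + 59049.0)/2 = 29646.0.
Running total after boundary: 118098.
Correction k=1: B_{2}/2! · (f^{(1)}(9) − f^{(1)}(3)) = 1/12 · (32805.0 − 405.000) = 2700.00.
After k=1: 120798.
Correction k=2: B_{4}/4! · (f^{(3)}(9) − f^{(3)}(3)) = −1/720 · (4860.00 − 540.000) = -6.00000.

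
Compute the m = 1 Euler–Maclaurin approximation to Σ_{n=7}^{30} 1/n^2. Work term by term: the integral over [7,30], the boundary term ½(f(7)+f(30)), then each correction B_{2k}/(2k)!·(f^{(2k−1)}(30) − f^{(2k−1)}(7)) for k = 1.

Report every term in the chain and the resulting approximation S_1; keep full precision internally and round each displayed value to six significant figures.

S_1 ≈ 0.120763

∫_7^30 1/x^2 dx evaluates to 0.109524.
Boundary: ½(f(7) + f(30)) = ½(0.0204082 + 0.00111111) = 0.0107596.
So far: 0.120283.
Correction k=1: B_{2}/2! · (f^{(1)}(30) − f^{(1)}(7)) = 1/12 · (-7.40741e-05 − (-0.00583090)) = 0.000479736.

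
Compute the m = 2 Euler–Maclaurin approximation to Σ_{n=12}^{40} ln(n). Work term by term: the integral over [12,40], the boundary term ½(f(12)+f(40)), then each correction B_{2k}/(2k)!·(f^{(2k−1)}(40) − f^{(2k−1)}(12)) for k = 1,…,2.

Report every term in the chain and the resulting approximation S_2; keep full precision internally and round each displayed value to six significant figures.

∫_12^40 ln(x) dx evaluates to 89.7363.
Boundary: ½(f(12) + f(40)) = ½(2.48491 + 3.68888) = 3.08689.
So far: 92.8232.
k=1: B_{2}/(2)! × [f^{(1)}(40) − f^{(1)}(12)] = 1/12 × (0.0250000 − 0.0833333) = -0.00486111.
Partial sum through k=1: 92.8183.
k=2: B_{4}/(4)! × [f^{(3)}(40) − f^{(3)}(12)] = −1/720 × (3.12500e-05 − 0.00115741) = 1.56411e-06.

S_2 ≈ 92.8183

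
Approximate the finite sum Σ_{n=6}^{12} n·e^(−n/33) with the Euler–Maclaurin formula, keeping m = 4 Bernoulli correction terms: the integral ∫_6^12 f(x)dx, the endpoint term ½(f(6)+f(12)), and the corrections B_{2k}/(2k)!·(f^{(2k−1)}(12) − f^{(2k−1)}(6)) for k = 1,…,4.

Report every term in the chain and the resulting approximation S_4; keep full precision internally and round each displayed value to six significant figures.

S_4 ≈ 47.4034

∫_6^12 x·e^(−x/33) dx evaluates to 40.7513.
Boundary: ½(f(6) + f(12)) = ½(5.00252 + 8.34173) = 6.67212.
So far: 47.4234.
Correction k=1: B_{2}/2! · (f^{(1)}(12) − f^{(1)}(6)) = 1/12 · (0.442364 − 0.682161) = -0.0199831.
Running total after k=1: 47.4034.
Correction k=2: B_{4}/4! · (f^{(3)}(12) − f^{(3)}(6)) = −1/720 · (0.00168288 − 0.00215764) = 6.59391e-07.
Running total after k=2: 47.4034.
Correction k=3: B_{6}/6! · (f^{(5)}(12) − f^{(5)}(6)) = 1/30240 · (2.71767e-06 − 3.38739e-06) = -2.21468e-11.
Running total after k=3: 47.4034.
Correction k=4: B_{8}/8! · (f^{(7)}(12) − f^{(7)}(6)) = −1/1209600 · (3.57208e-09 − 4.40172e-09) = 6.85878e-16.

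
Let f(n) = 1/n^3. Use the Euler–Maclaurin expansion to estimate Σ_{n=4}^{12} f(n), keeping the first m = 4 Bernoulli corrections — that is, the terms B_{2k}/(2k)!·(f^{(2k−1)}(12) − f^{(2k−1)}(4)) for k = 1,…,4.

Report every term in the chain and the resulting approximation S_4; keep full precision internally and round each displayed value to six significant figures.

S_4 ≈ 0.0368249

Integral: ∫_4^12 1/x^3 dx = 0.0277778.
Boundary: ½(f(4) + f(12)) = ½(0.0156250 + 0.000578704) = 0.00810185.
Running total after boundary: 0.0358796.
k=1: B_{2}/(2)! × [f^{(1)}(12) − f^{(1)}(4)] = 1/12 × (-0.000144676 − (-0.0117188)) = 0.000964506.
Partial sum through k=1: 0.0368441.
k=2: B_{4}/(4)! × [f^{(3)}(12) − f^{(3)}(4)] = −1/720 × (-2.00939e-05 − (-0.0146484)) = -2.03171e-05.
Partial sum through k=2: 0.0368238.
k=3: B_{6}/(6)! × [f^{(5)}(12) − f^{(5)}(4)] = 1/30240 × (-5.86071e-06 − (-0.0384521)) = 1.27137e-06.
Partial sum through k=3: 0.0368251.
k=4: B_{8}/(8)! × [f^{(7)}(12) − f^{(7)}(4)] = −1/1209600 × (-2.93036e-06 − (-0.173035)) = -1.43049e-07.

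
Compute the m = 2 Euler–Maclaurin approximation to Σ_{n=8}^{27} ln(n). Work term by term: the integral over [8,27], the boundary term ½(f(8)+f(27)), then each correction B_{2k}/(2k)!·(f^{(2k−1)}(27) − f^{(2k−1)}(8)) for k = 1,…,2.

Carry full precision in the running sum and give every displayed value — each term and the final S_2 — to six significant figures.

∫_8^27 ln(x) dx evaluates to 53.3521.
Endpoint term: (f(8) + f(27))/2 = (2.07944 + 3.29584)/2 = 2.68764.
Running total after boundary: 56.0397.
Correction k=1: B_{2}/2! · (f^{(1)}(27) − f^{(1)}(8)) = 1/12 · (0.0370370 − 0.125000) = -0.00733025.
Partial sum through k=1: 56.0324.
Correction k=2: B_{4}/4! · (f^{(3)}(27) − f^{(3)}(8)) = −1/720 · (0.000101611 − 0.00390625) = 5.28422e-06.

S_2 ≈ 56.0324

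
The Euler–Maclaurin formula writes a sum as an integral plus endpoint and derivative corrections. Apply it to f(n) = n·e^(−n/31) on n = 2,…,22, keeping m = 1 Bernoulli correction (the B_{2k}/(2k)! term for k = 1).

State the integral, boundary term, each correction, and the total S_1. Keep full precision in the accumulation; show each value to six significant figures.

∫_2^22 x·e^(−x/31) dx evaluates to 151.052.
½[f(2) + f(22)] = ½[1.87504 + 10.8197] = 6.34735.
Integral + boundary = 157.399.
Order-1 term: 1/12 · (0.142781 − 0.877036) = -0.0611879.

S_1 ≈ 157.338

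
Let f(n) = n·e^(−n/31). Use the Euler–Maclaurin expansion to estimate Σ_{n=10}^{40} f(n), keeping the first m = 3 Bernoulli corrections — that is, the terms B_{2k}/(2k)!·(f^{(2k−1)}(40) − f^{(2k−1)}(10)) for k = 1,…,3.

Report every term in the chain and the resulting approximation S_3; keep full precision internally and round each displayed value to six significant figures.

S_3 ≈ 323.959

The integral term ∫_10^40 x·e^(−x/31) dx = 314.881.
Endpoint term: (f(10) + f(40))/2 = (7.24278 + 11.0073)/2 = 9.12503.
Running total after boundary: 324.006.
k=1: B_{2}/(2)! × [f^{(1)}(40) − f^{(1)}(10)] = 1/12 × (-0.0798915 − 0.490640) = -0.0475443.
Running total after k=1: 323.959.
k=2: B_{4}/(4)! × [f^{(3)}(40) − f^{(3)}(10)] = −1/720 × (0.000489566 − 0.00201789) = 2.12268e-06.
Running total after k=2: 323.959.
k=3: B_{6}/(6)! × [f^{(5)}(40) − f^{(5)}(10)] = 1/30240 × (1.10537e-06 − 3.66830e-06) = -8.47527e-11.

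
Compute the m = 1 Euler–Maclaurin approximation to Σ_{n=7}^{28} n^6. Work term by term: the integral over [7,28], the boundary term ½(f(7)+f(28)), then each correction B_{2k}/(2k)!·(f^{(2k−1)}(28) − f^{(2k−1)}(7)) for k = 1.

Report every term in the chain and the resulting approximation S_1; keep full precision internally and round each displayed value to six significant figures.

Integral: ∫_7^28 x^6 dx = 1.92744e+09.
Boundary: ½(f(7) + f(28)) = ½(117649 + 4.81890e+08) = 2.41004e+08.
So far: 2.16845e+09.
Order-1 term: 1/12 · (1.03262e+08 − 100842) = 8.59678e+06.

S_1 ≈ 2.17704e+09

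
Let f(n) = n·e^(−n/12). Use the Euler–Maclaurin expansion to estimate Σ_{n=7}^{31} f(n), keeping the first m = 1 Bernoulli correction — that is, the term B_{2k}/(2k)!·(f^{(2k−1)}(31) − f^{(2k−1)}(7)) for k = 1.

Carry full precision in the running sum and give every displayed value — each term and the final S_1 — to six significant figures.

Integral: ∫_7^31 x·e^(−x/12) dx = 88.2627.
½[f(7) + f(31)] = ½[3.90625 + 2.34118] = 3.12371.
Integral + boundary = 91.3865.
k=1: B_{2}/(2)! × [f^{(1)}(31) − f^{(1)}(7)] = 1/12 × (-0.119576 − 0.232515) = -0.0293409.

S_1 ≈ 91.3571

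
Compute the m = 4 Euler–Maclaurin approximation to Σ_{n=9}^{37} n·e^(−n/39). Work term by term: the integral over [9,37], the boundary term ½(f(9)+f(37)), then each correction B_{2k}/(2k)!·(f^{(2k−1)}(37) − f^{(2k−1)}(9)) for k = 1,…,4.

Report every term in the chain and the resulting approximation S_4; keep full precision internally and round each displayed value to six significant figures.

S_4 ≈ 349.140

Integral: ∫_9^37 x·e^(−x/39) dx = 338.452.
½[f(9) + f(37)] = ½[7.14530 + 14.3278] = 10.7365.
Integral + boundary = 349.189.
k=1: B_{2}/(2)! × [f^{(1)}(37) − f^{(1)}(9)] = 1/12 × (0.0198583 − 0.610710) = -0.0492376.
Running total after k=1: 349.140.
k=2: B_{4}/(4)! × [f^{(3)}(37) − f^{(3)}(9)] = −1/720 × (0.000522244 − 0.00144547) = 1.28225e-06.
Running total after k=2: 349.140.
k=3: B_{6}/(6)! × [f^{(5)}(37) − f^{(5)}(9)] = 1/30240 × (6.78127e-07 − 1.63670e-06) = -3.16987e-11.
Running total after k=3: 349.140.
k=4: B_{8}/(8)! × [f^{(7)}(37) − f^{(7)}(9)] = −1/1209600 × (6.65943e-10 − 1.52732e-09) = 7.12117e-16.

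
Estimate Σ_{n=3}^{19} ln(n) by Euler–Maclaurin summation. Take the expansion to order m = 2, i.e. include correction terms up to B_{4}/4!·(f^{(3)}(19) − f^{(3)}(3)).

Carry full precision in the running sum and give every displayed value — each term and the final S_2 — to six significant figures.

S_2 ≈ 38.6467

The integral term ∫_3^19 ln(x) dx = 36.6485.
Boundary: ½(f(3) + f(19)) = ½(1.09861 + 2.94444) = 2.02153.
Integral + boundary = 38.6700.
Correction k=1: B_{2}/2! · (f^{(1)}(19) − f^{(1)}(3)) = 1/12 · (0.0526316 − 0.333333) = -0.0233918.
After k=1: 38.6466.
Correction k=2: B_{4}/4! · (f^{(3)}(19) − f^{(3)}(3)) = −1/720 · (0.000291588 − 0.0740741) = 0.000102476.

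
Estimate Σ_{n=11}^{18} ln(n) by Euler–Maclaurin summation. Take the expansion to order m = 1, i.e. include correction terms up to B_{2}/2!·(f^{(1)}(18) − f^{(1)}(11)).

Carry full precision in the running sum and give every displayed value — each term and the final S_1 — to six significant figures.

S_1 ≈ 21.2910

∫_11^18 ln(x) dx evaluates to 18.6498.
½[f(11) + f(18)] = ½[2.39790 + 2.89037] = 2.64413.
Running total after boundary: 21.2940.
Order-1 term: 1/12 · (0.0555556 − 0.0909091) = -0.00294613.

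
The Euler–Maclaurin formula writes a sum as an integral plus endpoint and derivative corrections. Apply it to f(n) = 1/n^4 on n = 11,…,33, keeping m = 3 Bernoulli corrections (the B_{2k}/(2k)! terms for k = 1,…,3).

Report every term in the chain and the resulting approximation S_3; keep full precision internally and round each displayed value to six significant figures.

Integral: ∫_11^33 1/x^4 dx = 0.000241163.
Endpoint term: (f(11) + f(33))/2 = (6.83013e-05 + 8.43226e-07)/2 = 3.45723e-05.
So far: 0.000275735.
Correction k=1: B_{2}/2! · (f^{(1)}(33) − f^{(1)}(11)) = 1/12 · (-1.02209e-07 − (-2.48369e-05)) = 2.06122e-06.
Partial sum through k=1: 0.000277796.
Correction k=2: B_{4}/4! · (f^{(3)}(33) − f^{(3)}(11)) = −1/720 · (-2.81568e-09 − (-6.15790e-06)) = -8.54872e-09.
Partial sum through k=2: 0.000277788.
Correction k=3: B_{6}/6! · (f^{(5)}(33) − f^{(5)}(11)) = 1/30240 · (-1.44792e-10 − (-2.84994e-06)) = 9.42391e-11.

S_3 ≈ 0.000277788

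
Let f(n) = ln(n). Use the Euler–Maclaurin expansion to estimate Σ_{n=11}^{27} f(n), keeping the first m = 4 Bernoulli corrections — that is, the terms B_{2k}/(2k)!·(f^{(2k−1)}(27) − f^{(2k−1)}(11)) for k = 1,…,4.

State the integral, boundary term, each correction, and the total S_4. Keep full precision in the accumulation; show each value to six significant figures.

S_4 ≈ 49.4531

∫_11^27 ln(x) dx evaluates to 46.6107.
Endpoint term: (f(11) + f(27))/2 = (2.39790 + 3.29584)/2 = 2.84687.
Integral + boundary = 49.4576.
k=1: B_{2}/(2)! × [f^{(1)}(27) − f^{(1)}(11)] = 1/12 × (0.0370370 − 0.0909091) = -0.00448934.
Partial sum through k=1: 49.4531.
k=2: B_{4}/(4)! × [f^{(3)}(27) − f^{(3)}(11)] = −1/720 × (0.000101611 − 0.00150263) = 1.94586e-06.
Partial sum through k=2: 49.4531.
k=3: B_{6}/(6)! × [f^{(5)}(27) − f^{(5)}(11)] = 1/30240 × (1.67260e-06 − 0.000149021) = -4.87264e-09.
Partial sum through k=3: 49.4531.
k=4: B_{8}/(8)! × [f^{(7)}(27) − f^{(7)}(11)] = −1/1209600 × (6.88313e-08 − 3.69474e-05) = 3.04882e-11.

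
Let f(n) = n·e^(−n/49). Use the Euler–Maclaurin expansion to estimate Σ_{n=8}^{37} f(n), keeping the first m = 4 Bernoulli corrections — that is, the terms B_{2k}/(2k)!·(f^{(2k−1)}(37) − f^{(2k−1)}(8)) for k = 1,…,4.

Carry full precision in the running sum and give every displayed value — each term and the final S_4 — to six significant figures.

Integral: ∫_8^37 x·e^(−x/49) dx = 391.856.
Endpoint term: (f(8) + f(37))/2 = (6.79493 + 17.3886)/2 = 12.0918.
Running total after boundary: 403.948.
Correction k=1: B_{2}/2! · (f^{(1)}(37) − f^{(1)}(8)) = 1/12 · (0.115093 − 0.710694) = -0.0496334.
After k=1: 403.898.
Correction k=2: B_{4}/4! · (f^{(3)}(37) − f^{(3)}(8)) = −1/720 · (0.000439408 − 0.00100351) = 7.83474e-07.
After k=2: 403.898.
Correction k=3: B_{6}/6! · (f^{(5)}(37) − f^{(5)}(8)) = 1/30240 · (3.46056e-07 − 7.12628e-07) = -1.21221e-11.
After k=3: 403.898.
Correction k=4: B_{8}/8! · (f^{(7)}(37) − f^{(7)}(8)) = −1/1209600 · (2.12037e-10 − 4.19534e-10) = 1.71541e-16.

S_4 ≈ 403.898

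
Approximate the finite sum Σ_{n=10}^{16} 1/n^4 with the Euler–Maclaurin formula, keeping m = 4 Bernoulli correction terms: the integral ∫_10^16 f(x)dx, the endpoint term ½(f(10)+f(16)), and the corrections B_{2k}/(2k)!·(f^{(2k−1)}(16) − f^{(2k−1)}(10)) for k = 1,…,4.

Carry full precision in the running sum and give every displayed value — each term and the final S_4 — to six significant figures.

S_4 ≈ 0.000312582

The integral term ∫_10^16 1/x^4 dx = 0.000251953.
½[f(10) + f(16)] = ½[0.000100000 + 1.52588e-05] = 5.76294e-05.
Integral + boundary = 0.000309583.
Order-1 term: 1/12 · (-3.81470e-06 − (-4.00000e-05)) = 3.01544e-06.
Partial sum through k=1: 0.000312598.
Order-2 term: −1/720 · (-4.47035e-07 − (-1.20000e-05)) = -1.60458e-08.
Partial sum through k=2: 0.000312582.
Order-3 term: 1/30240 · (-9.77889e-08 − (-6.72000e-06)) = 2.18988e-10.
Partial sum through k=3: 0.000312582.
Order-4 term: −1/1209600 · (-3.43789e-08 − (-6.04800e-06)) = -4.97158e-12.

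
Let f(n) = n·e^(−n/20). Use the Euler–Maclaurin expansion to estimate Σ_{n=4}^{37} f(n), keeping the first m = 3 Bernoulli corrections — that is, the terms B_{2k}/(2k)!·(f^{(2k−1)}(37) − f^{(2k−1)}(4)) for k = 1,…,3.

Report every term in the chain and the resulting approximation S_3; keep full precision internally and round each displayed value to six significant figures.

S_3 ≈ 218.221

∫_4^37 x·e^(−x/20) dx evaluates to 213.740.
½[f(4) + f(37)] = ½[3.27492 + 5.81778] = 4.54635.
So far: 218.287.
Correction k=1: B_{2}/2! · (f^{(1)}(37) − f^{(1)}(4)) = 1/12 · (-0.133652 − 0.654985) = -0.0657197.
Running total after k=1: 218.221.
Correction k=2: B_{4}/4! · (f^{(3)}(37) − f^{(3)}(4)) = −1/720 · (0.000452057 − 0.00573112) = 7.33203e-06.
Running total after k=2: 218.221.
Correction k=3: B_{6}/6! · (f^{(5)}(37) − f^{(5)}(4)) = 1/30240 · (3.09561e-06 − 2.45619e-05) = -7.09865e-10.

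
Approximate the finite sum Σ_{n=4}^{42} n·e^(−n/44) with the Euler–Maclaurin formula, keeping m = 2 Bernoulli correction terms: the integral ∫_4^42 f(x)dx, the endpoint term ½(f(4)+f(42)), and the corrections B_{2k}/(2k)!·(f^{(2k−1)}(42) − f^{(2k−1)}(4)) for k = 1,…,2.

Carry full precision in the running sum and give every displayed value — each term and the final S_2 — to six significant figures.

∫_4^42 x·e^(−x/44) dx evaluates to 471.678.
½[f(4) + f(42)] = ½[3.65240 + 16.1695] = 9.91093.
Running total after boundary: 481.588.
Correction k=1: B_{2}/2! · (f^{(1)}(42) − f^{(1)}(4)) = 1/12 · (0.0174994 − 0.830092) = -0.0677160.
Partial sum through k=1: 481.521.
Correction k=2: B_{4}/4! · (f^{(3)}(42) − f^{(3)}(4)) = −1/720 · (0.000406753 − 0.00137205) = 1.34069e-06.

S_2 ≈ 481.521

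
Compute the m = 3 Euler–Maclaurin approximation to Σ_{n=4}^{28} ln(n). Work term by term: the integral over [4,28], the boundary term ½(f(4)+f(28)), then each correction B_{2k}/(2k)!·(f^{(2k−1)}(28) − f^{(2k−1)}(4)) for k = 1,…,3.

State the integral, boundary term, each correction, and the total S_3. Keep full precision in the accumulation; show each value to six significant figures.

S_3 ≈ 66.0980

The integral term ∫_4^28 ln(x) dx = 63.7565.
½[f(4) + f(28)] = ½[1.38629 + 3.33220] = 2.35925.
Integral + boundary = 66.1158.
Order-1 term: 1/12 · (0.0357143 − 0.250000) = -0.0178571.
Partial sum through k=1: 66.0979.
Order-2 term: −1/720 · (9.11079e-05 − 0.0312500) = 4.32762e-05.
Partial sum through k=2: 66.0980.
Order-3 term: 1/30240 · (1.39451e-06 − 0.0234375) = -7.75003e-07.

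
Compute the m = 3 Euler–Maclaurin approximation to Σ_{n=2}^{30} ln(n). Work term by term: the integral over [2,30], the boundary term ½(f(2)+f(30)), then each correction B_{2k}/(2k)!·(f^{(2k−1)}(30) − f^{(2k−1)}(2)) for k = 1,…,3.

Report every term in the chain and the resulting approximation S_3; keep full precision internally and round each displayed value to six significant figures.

∫_2^30 ln(x) dx evaluates to 72.6496.
Endpoint term: (f(2) + f(30))/2 = (0.693147 + 3.40120)/2 = 2.04717.
Running total after boundary: 74.6968.
k=1: B_{2}/(2)! × [f^{(1)}(30) − f^{(1)}(2)] = 1/12 × (0.0333333 − 0.500000) = -0.0388889.
After k=1: 74.6579.
k=2: B_{4}/(4)! × [f^{(3)}(30) − f^{(3)}(2)] = −1/720 × (7.40741e-05 − 0.250000) = 0.000347119.
After k=2: 74.6583.
k=3: B_{6}/(6)! × [f^{(5)}(30) − f^{(5)}(2)] = 1/30240 × (9.87654e-07 − 0.750000) = -2.48016e-05.

S_3 ≈ 74.6582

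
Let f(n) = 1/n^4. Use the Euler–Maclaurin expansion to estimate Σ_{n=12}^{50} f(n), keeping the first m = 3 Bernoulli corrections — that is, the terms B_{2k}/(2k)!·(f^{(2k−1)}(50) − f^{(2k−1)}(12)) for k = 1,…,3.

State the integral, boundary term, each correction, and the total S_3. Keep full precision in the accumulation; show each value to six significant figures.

Integral: ∫_12^50 1/x^4 dx = 0.000190235.
Boundary: ½(f(12) + f(50)) = ½(4.82253e-05 + 1.60000e-07) = 2.41927e-05.
So far: 0.000214427.
k=1: B_{2}/(2)! × [f^{(1)}(50) − f^{(1)}(12)] = 1/12 × (-1.28000e-08 − (-1.60751e-05)) = 1.33853e-06.
After k=1: 0.000215766.
k=2: B_{4}/(4)! × [f^{(3)}(50) − f^{(3)}(12)] = −1/720 × (-1.53600e-10 − (-3.34898e-06)) = -4.65115e-09.
After k=2: 0.000215761.
k=3: B_{6}/(6)! × [f^{(5)}(50) − f^{(5)}(12)] = 1/30240 × (-3.44064e-12 − (-1.30238e-06)) = 4.30680e-11.

S_3 ≈ 0.000215761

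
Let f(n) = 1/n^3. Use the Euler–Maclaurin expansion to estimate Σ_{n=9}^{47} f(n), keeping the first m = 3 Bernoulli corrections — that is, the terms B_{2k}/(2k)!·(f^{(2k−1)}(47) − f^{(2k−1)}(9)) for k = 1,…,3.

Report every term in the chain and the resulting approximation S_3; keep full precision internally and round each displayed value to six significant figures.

Integral: ∫_9^47 1/x^3 dx = 0.00594649.
½[f(9) + f(47)] = ½[0.00137174 + 9.63178e-06] = 0.000690687.
Running total after boundary: 0.00663718.
Correction k=1: B_{2}/2! · (f^{(1)}(47) − f^{(1)}(9)) = 1/12 · (-6.14794e-07 − (-0.000457247)) = 3.80527e-05.
Partial sum through k=1: 0.00667523.
Correction k=2: B_{4}/4! · (f^{(3)}(47) − f^{(3)}(9)) = −1/720 · (-5.56627e-09 − (-0.000112901)) = -1.56799e-07.
Partial sum through k=2: 0.00667508.
Correction k=3: B_{6}/6! · (f^{(5)}(47) − f^{(5)}(9)) = 1/30240 · (-1.05832e-10 − (-5.85410e-05)) = 1.93588e-09.

S_3 ≈ 0.00667508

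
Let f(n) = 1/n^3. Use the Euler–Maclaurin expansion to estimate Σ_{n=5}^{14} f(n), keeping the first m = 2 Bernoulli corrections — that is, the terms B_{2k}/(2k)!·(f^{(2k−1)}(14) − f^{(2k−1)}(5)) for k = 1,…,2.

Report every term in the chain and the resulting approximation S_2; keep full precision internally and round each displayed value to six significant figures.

S_2 ≈ 0.0220194

Integral: ∫_5^14 1/x^3 dx = 0.0174490.
½[f(5) + f(14)] = ½[0.00800000 + 0.000364431] = 0.00418222.
Running total after boundary: 0.0216312.
Order-1 term: 1/12 · (-7.80925e-05 − (-0.00480000)) = 0.000393492.
Running total after k=1: 0.0220247.
Order-2 term: −1/720 · (-7.96862e-06 − (-0.00384000)) = -5.32227e-06.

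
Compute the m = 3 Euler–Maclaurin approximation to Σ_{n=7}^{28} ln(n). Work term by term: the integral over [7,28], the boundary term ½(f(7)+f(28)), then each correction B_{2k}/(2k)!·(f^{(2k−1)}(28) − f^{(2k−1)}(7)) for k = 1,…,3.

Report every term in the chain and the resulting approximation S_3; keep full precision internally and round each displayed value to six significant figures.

∫_7^28 ln(x) dx evaluates to 58.6804.
½[f(7) + f(28)] = ½[1.94591 + 3.33220] = 2.63906.
Integral + boundary = 61.3194.
Correction k=1: B_{2}/2! · (f^{(1)}(28) − f^{(1)}(7)) = 1/12 · (0.0357143 − 0.142857) = -0.00892857.
Running total after k=1: 61.3105.
Correction k=2: B_{4}/4! · (f^{(3)}(28) − f^{(3)}(7)) = −1/720 · (9.11079e-05 − 0.00583090) = 7.97194e-06.
Running total after k=2: 61.3105.
Correction k=3: B_{6}/6! · (f^{(5)}(28) − f^{(5)}(7)) = 1/30240 · (1.39451e-06 − 0.00142798) = -4.71753e-08.

S_3 ≈ 61.3105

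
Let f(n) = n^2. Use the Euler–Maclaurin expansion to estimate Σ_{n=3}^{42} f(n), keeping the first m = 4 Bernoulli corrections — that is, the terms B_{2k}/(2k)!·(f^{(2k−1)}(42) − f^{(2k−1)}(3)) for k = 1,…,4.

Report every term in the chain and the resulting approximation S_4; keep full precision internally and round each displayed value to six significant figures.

S_4 ≈ 25580.0

The integral term ∫_3^42 x^2 dx = 24687.0.
Endpoint term: (f(3) + f(42))/2 = (9.00000 + 1764.00)/2 = 886.500.
So far: 25573.5.
k=1: B_{2}/(2)! × [f^{(1)}(42) − f^{(1)}(3)] = 1/12 × (84.0000 − 6.00000) = 6.50000.
After k=1: 25580.0.
k=2: B_{4}/(4)! × [f^{(3)}(42) − f^{(3)}(3)] = −1/720 × (0.00000 − 0.00000) = 0.00000.
After k=2: 25580.0.
k=3: B_{6}/(6)! × [f^{(5)}(42) − f^{(5)}(3)] = 1/30240 × (0.00000 − 0.00000) = 0.00000.
After k=3: 25580.0.
k=4: B_{8}/(8)! × [f^{(7)}(42) − f^{(7)}(3)] = −1/1209600 × (0.00000 − 0.00000) = 0.00000.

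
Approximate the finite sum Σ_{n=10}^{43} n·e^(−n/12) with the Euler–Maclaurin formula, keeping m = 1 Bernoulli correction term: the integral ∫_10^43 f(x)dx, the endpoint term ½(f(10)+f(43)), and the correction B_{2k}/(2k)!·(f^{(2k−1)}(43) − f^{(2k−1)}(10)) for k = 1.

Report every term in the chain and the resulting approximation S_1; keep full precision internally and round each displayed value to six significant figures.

S_1 ≈ 99.1555

Integral: ∫_10^43 x·e^(−x/12) dx = 96.3972.
½[f(10) + f(43)] = ½[4.34598 + 1.19467] = 2.77032.
Integral + boundary = 99.1675.
k=1: B_{2}/(2)! × [f^{(1)}(43) − f^{(1)}(10)] = 1/12 × (-0.0717726 − 0.0724330) = -0.0120171.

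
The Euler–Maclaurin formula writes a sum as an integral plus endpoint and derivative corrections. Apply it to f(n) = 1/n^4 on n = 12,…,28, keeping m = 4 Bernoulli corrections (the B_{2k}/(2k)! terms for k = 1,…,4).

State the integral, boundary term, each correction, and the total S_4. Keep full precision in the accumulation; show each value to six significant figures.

S_4 ≈ 0.000203958

The integral term ∫_12^28 1/x^4 dx = 0.000177717.
Endpoint term: (f(12) + f(28))/2 = (4.82253e-05 + 1.62693e-06)/2 = 2.49261e-05.
Running total after boundary: 0.000202643.
k=1: B_{2}/(2)! × [f^{(1)}(28) − f^{(1)}(12)] = 1/12 × (-2.32418e-07 − (-1.60751e-05)) = 1.32022e-06.
Partial sum through k=1: 0.000203963.
k=2: B_{4}/(4)! × [f^{(3)}(28) − f^{(3)}(12)] = −1/720 × (-8.89355e-09 − (-3.34898e-06)) = -4.63901e-09.
Partial sum through k=2: 0.000203958.
k=3: B_{6}/(6)! × [f^{(5)}(28) − f^{(5)}(12)] = 1/30240 × (-6.35253e-10 − (-1.30238e-06)) = 4.30471e-11.
Partial sum through k=3: 0.000203958.
k=4: B_{8}/(8)! × [f^{(7)}(28) − f^{(7)}(12)] = −1/1209600 × (-7.29245e-11 − (-8.13988e-07)) = -6.72880e-13.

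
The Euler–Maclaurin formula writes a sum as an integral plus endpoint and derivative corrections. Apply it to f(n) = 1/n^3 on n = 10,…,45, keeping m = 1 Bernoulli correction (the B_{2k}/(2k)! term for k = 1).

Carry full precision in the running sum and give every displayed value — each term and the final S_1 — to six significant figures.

S_1 ≈ 0.00528351

Integral: ∫_10^45 1/x^3 dx = 0.00475309.
Endpoint term: (f(10) + f(45))/2 = (0.00100000 + 1.09739e-05)/2 = 0.000505487.
So far: 0.00525857.
Correction k=1: B_{2}/2! · (f^{(1)}(45) − f^{(1)}(10)) = 1/12 · (-7.31596e-07 − (-0.000300000)) = 2.49390e-05.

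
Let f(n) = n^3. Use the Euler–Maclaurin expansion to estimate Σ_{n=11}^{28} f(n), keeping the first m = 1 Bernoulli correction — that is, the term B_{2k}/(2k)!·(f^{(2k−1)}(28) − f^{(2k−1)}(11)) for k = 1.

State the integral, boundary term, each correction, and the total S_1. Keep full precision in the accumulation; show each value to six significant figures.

S_1 ≈ 161811

The integral term ∫_11^28 x^3 dx = 150004.
½[f(11) + f(28)] = ½[1331.00 + 21952.0] = 11641.5.
Running total after boundary: 161645.
Order-1 term: 1/12 · (2352.00 − 363.000) = 165.750.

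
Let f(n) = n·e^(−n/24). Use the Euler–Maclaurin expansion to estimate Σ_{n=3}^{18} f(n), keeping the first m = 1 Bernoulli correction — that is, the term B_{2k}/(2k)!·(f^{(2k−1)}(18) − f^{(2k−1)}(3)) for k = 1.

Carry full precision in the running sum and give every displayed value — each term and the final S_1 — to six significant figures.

S_1 ≈ 101.233

Integral: ∫_3^18 x·e^(−x/24) dx = 95.7125.
Boundary: ½(f(3) + f(18)) = ½(2.64749 + 8.50260) = 5.57504.
Running total after boundary: 101.288.
Order-1 term: 1/12 · (0.118092 − 0.772185) = -0.0545078.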